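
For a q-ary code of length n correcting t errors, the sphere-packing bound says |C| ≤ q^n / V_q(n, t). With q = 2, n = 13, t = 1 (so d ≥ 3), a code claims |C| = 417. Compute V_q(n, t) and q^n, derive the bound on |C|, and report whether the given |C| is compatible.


V_q(n, t) = 14, q^n = 8192, Hamming bound = 585, |C| = 417 ≤ bound (satisfied).

Step 1: Compute V_q(n, t) = Σ_{j=0}^1 C(n, j) (q−1)^j.
  j = 0: C(13,0)·(1)^0 = 1·1 = 1.
  j = 1: C(13,1)·(1)^1 = 13·1 = 13.
  V_q(n, t) = 1 + 13 = 14.
Step 2: q^n = 2^13 = 8192.
Step 3: Hamming bound ⌊q^n / V_q(n,t)⌋ = ⌊8192/14⌋ = 585.
Step 4: Compare |C| = 417 to 585: satisfied.
The claimed |C| lies below the Hamming bound.


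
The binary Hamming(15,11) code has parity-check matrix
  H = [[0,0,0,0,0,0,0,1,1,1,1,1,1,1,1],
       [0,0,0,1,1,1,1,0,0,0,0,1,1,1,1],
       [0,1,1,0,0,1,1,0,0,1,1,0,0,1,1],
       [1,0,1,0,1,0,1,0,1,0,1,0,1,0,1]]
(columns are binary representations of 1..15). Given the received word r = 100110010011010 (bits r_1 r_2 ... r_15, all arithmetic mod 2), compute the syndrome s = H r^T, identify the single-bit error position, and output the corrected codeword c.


s = (0, 0, 0, 1)^T, error position = 1, corrected codeword c = 000110010011010

Compute s = H r^T mod 2 one row at a time:
  s_1 = 1 + 0 + 0 + 1 + 1 + 0 + 1 + 0 = 4 ≡ 0 (mod 2).
  s_2 = 1 + 1 + 0 + 0 + 1 + 0 + 1 + 0 = 4 ≡ 0 (mod 2).
  s_3 = 0 + 0 + 0 + 0 + 0 + 1 + 1 + 0 = 2 ≡ 0 (mod 2).
  s_4 = 1 + 0 + 1 + 0 + 0 + 1 + 0 + 0 = 3 ≡ 1 (mod 2).
s = (0, 0, 0, 1)^T — this equals column 1 of H (binary 0001), so error is at position 1.
Correct: flip bit 1 of r = 100110010011010 to get c = 000110010011010.


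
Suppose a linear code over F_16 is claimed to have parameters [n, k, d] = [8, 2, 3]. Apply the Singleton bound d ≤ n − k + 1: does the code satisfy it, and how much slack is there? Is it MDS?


Singleton RHS = n − k + 1 = 7, slack = 4, bound satisfied, not MDS.

Singleton bound: d ≤ n − k + 1.
Here n = 8, k = 2, so n − k + 1 = 7.
Given d = 3, check d ≤ 7: YES.
Slack = (n − k + 1) − d = 4.
The code is NOT MDS (slack = 4 > 0).
Description: the claimed parameters are [8, 2, 3]_16; such a code would be non-MDS.


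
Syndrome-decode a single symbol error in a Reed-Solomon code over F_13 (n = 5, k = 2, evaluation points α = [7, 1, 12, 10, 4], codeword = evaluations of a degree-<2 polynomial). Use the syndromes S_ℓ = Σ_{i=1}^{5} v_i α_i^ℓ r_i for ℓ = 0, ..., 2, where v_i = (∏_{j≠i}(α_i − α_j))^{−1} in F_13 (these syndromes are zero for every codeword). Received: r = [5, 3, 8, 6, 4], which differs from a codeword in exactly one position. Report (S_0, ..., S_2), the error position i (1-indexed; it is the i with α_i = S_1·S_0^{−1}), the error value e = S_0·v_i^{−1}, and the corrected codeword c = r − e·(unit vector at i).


S = (4, 9, 4), error at position 3, error magnitude e = 10, c = [5, 3, 11, 6, 4].

Step 1: column multipliers v_i = (∏_{j≠i}(α_i − α_j))^{−1} mod 13.
  i = 1 (α = 7): (7−1)(7−12)(7−10)(7−4) = 6·(−5)·(−3)·3 = 270 ≡ 10, so v_1 = 10^{−1} = 4 (mod 13).
  i = 2 (α = 1): (1−7)(1−12)(1−10)(1−4) = (−6)·(−11)·(−9)·(−3) = 1782 ≡ 1, so v_2 = 1^{−1} = 1 (mod 13).
  i = 3 (α = 12): (12−7)(12−1)(12−10)(12−4) = 5·11·2·8 = 880 ≡ 9, so v_3 = 9^{−1} = 3 (mod 13).
  i = 4 (α = 10): (10−7)(10−1)(10−12)(10−4) = 3·9·(−2)·6 = −324 ≡ 1, so v_4 = 1^{−1} = 1 (mod 13).
  i = 5 (α = 4): (4−7)(4−1)(4−12)(4−10) = (−3)·3·(−8)·(−6) = −432 ≡ 10, so v_5 = 10^{−1} = 4 (mod 13).
  v = [4, 1, 3, 1, 4].
Step 2: syndromes of r = [5, 3, 8, 6, 4] (all sums mod 13).
  S_0 = Σ v_i r_i = 4·5 + 1·3 + 3·8 + 1·6 + 4·4 = 69 ≡ 4.
  S_1 = Σ v_i α_i r_i = 4·7·5 + 1·1·3 + 3·12·8 + 1·10·6 + 4·4·4 = 555 ≡ 9.
  α_i^2 mod 13 = [10, 1, 1, 9, 3].
  S_2 = Σ v_i α_i^2 r_i = 4·10·5 + 1·1·3 + 3·1·8 + 1·9·6 + 4·3·4 = 329 ≡ 4.
  S = (4, 9, 4) ≠ 0, so r is not a codeword (an error is present).
Step 3: locate the error. For a single error e at position i, S_ℓ = v_i·e·α_i^ℓ, so α_err = S_1/S_0.
  S_0^{−1} = 4^{−1} = 10 (mod 13), so α_err = 9·10 = 90 ≡ 12 = α_3. Error position i = 3.
  Consistency check: S_2/S_1 = 4·3 = 12 ≡ 12 = α_err ✓ (single-error assumption holds).
Step 4: error magnitude e = S_0/v_3 = S_0·∏_{j≠3}(α_3 − α_j) = 4·9 = 36 ≡ 10 (mod 13).
Step 5: correct position 3: c_3 = r_3 − e = 8 − 10 ≡ 11 (mod 13). Hence c = [5, 3, 11, 6, 4].
  Check: interpolating c through the α_i gives m(x) = 7 + 9·x (degree < 2) with m(α_i) = c_i for every i, so c is indeed a codeword.


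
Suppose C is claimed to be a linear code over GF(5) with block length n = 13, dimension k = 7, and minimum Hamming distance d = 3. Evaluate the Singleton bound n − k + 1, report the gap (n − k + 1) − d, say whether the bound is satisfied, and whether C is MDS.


Singleton RHS = n − k + 1 = 7, slack = 4, bound satisfied, not MDS.

Singleton bound: d ≤ n − k + 1.
Here n = 13, k = 7, so n − k + 1 = 7.
Given d = 3, check d ≤ 7: YES.
Slack = (n − k + 1) − d = 4.
The code is NOT MDS (slack = 4 > 0).
Description: the claimed parameters are [13, 7, 3]_5; such a code would be non-MDS.


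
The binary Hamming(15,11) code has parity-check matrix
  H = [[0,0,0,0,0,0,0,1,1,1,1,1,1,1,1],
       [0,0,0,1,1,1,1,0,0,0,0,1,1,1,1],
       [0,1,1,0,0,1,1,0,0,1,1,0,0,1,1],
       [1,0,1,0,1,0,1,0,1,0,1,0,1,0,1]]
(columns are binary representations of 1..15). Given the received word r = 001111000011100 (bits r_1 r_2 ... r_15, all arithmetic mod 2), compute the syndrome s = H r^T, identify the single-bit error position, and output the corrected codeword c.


s = (1, 1, 1, 0)^T, error position = 14, corrected codeword c = 001111000011110

Compute s = H r^T mod 2 one row at a time:
  s_1 = 0 + 0 + 0 + 1 + 1 + 1 + 0 + 0 = 3 ≡ 1 (mod 2).
  s_2 = 1 + 1 + 1 + 0 + 1 + 1 + 0 + 0 = 5 ≡ 1 (mod 2).
  s_3 = 0 + 1 + 1 + 0 + 0 + 1 + 0 + 0 = 3 ≡ 1 (mod 2).
  s_4 = 0 + 1 + 1 + 0 + 0 + 1 + 1 + 0 = 4 ≡ 0 (mod 2).
s = (1, 1, 1, 0)^T — this equals column 14 of H (binary 1110), so error is at position 14.
Correct: flip bit 14 of r = 001111000011100 to get c = 001111000011110.


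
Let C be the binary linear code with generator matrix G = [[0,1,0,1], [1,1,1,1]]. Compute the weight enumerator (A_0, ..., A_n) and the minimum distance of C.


Weight distribution: A_0 = 1, A_2 = 2, A_4 = 1. Minimum distance d = 2.

Enumerate all 2^2 = 4 messages m ∈ F_2^2.
For each, compute codeword c = mG in F_2^4, then tally its weight.
  m = 00 → c = 0000, weight = 0.
  m = 10 → c = 0101, weight = 2.
  m = 01 → c = 1111, weight = 4.
  m = 11 → c = 1010, weight = 2.
Tally weights:
  weight 0: 1 codewords.
  weight 2: 2 codewords.
  weight 4: 1 codewords.
Minimum distance d = smallest w > 0 with A_w > 0 = 2.
Sanity: Σ A_w = 4 = 2^2 = 4 ✓.


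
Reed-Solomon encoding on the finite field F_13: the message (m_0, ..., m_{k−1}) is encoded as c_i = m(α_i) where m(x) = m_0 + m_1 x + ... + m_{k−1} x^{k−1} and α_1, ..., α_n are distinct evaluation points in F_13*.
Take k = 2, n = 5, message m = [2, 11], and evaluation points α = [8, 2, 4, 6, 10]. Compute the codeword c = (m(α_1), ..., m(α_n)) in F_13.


c = [12, 11, 7, 3, 8]

Message polynomial: m(x) = 2 + 11·x (mod 13).
For each evaluation point α_i, compute m(α_i) mod 13:
  α_1 = 8: Horner steps 11 → 12, so m(8) = 12.
  α_2 = 2: Horner steps 11 → 11, so m(2) = 11.
  α_3 = 4: Horner steps 11 → 7, so m(4) = 7.
  α_4 = 6: Horner steps 11 → 3, so m(6) = 3.
  α_5 = 10: Horner steps 11 → 8, so m(10) = 8.
Codeword c = [12, 11, 7, 3, 8] ∈ F_13^5.


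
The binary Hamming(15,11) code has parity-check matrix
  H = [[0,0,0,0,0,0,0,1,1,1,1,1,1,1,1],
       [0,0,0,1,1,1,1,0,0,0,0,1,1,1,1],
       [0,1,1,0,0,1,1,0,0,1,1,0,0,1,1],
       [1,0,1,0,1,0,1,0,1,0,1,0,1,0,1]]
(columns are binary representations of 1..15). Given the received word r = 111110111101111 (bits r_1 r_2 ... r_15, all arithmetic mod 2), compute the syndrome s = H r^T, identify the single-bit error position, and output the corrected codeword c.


s = (1, 1, 0, 1)^T, error position = 13, corrected codeword c = 111110111101011

Compute s = H r^T mod 2 one row at a time:
  s_1 = 1 + 1 + 1 + 0 + 1 + 1 + 1 + 1 = 7 ≡ 1 (mod 2).
  s_2 = 1 + 1 + 0 + 1 + 1 + 1 + 1 + 1 = 7 ≡ 1 (mod 2).
  s_3 = 1 + 1 + 0 + 1 + 1 + 0 + 1 + 1 = 6 ≡ 0 (mod 2).
  s_4 = 1 + 1 + 1 + 1 + 1 + 0 + 1 + 1 = 7 ≡ 1 (mod 2).
s = (1, 1, 0, 1)^T — this equals column 13 of H (binary 1101), so error is at position 13.
Correct: flip bit 13 of r = 111110111101111 to get c = 111110111101011.


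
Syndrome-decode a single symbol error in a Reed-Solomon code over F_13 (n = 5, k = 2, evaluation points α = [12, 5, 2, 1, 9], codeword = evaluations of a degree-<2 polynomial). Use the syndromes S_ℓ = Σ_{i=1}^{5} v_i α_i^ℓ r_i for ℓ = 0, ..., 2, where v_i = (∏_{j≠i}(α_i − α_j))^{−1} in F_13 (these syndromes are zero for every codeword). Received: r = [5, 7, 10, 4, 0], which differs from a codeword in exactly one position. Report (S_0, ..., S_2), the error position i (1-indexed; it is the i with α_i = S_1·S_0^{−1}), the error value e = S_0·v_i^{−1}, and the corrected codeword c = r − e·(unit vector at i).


S = (4, 7, 9), error at position 2, error magnitude e = 5, c = [5, 2, 10, 4, 0].

Step 1: column multipliers v_i = (∏_{j≠i}(α_i − α_j))^{−1} mod 13.
  i = 1 (α = 12): (12−5)(12−2)(12−1)(12−9) = 7·10·11·3 = 2310 ≡ 9, so v_1 = 9^{−1} = 3 (mod 13).
  i = 2 (α = 5): (5−12)(5−2)(5−1)(5−9) = (−7)·3·4·(−4) = 336 ≡ 11, so v_2 = 11^{−1} = 6 (mod 13).
  i = 3 (α = 2): (2−12)(2−5)(2−1)(2−9) = (−10)·(−3)·1·(−7) = −210 ≡ 11, so v_3 = 11^{−1} = 6 (mod 13).
  i = 4 (α = 1): (1−12)(1−5)(1−2)(1−9) = (−11)·(−4)·(−1)·(−8) = 352 ≡ 1, so v_4 = 1^{−1} = 1 (mod 13).
  i = 5 (α = 9): (9−12)(9−5)(9−2)(9−1) = (−3)·4·7·8 = −672 ≡ 4, so v_5 = 4^{−1} = 10 (mod 13).
  v = [3, 6, 6, 1, 10].
Step 2: syndromes of r = [5, 7, 10, 4, 0] (all sums mod 13).
  S_0 = Σ v_i r_i = 3·5 + 6·7 + 6·10 + 1·4 + 10·0 = 121 ≡ 4.
  S_1 = Σ v_i α_i r_i = 3·12·5 + 6·5·7 + 6·2·10 + 1·1·4 + 10·9·0 = 514 ≡ 7.
  α_i^2 mod 13 = [1, 12, 4, 1, 3].
  S_2 = Σ v_i α_i^2 r_i = 3·1·5 + 6·12·7 + 6·4·10 + 1·1·4 + 10·3·0 = 763 ≡ 9.
  S = (4, 7, 9) ≠ 0, so r is not a codeword (an error is present).
Step 3: locate the error. For a single error e at position i, S_ℓ = v_i·e·α_i^ℓ, so α_err = S_1/S_0.
  S_0^{−1} = 4^{−1} = 10 (mod 13), so α_err = 7·10 = 70 ≡ 5 = α_2. Error position i = 2.
  Consistency check: S_2/S_1 = 9·2 = 18 ≡ 5 = α_err ✓ (single-error assumption holds).
Step 4: error magnitude e = S_0/v_2 = S_0·∏_{j≠2}(α_2 − α_j) = 4·11 = 44 ≡ 5 (mod 13).
Step 5: correct position 2: c_2 = r_2 − e = 7 − 5 ≡ 2 (mod 13). Hence c = [5, 2, 10, 4, 0].
  Check: interpolating c through the α_i gives m(x) = 11 + 6·x (degree < 2) with m(α_i) = c_i for every i, so c is indeed a codeword.


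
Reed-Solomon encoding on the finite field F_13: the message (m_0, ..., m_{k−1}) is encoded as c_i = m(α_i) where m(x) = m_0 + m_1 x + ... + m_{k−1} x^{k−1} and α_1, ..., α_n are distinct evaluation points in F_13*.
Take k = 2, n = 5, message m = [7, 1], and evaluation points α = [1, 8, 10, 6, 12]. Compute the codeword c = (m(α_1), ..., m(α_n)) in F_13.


c = [8, 2, 4, 0, 6]

Message polynomial: m(x) = 7 + 1·x (mod 13).
For each evaluation point α_i, compute m(α_i) mod 13:
  α_1 = 1: Horner steps 1 → 8, so m(1) = 8.
  α_2 = 8: Horner steps 1 → 2, so m(8) = 2.
  α_3 = 10: Horner steps 1 → 4, so m(10) = 4.
  α_4 = 6: Horner steps 1 → 0, so m(6) = 0.
  α_5 = 12: Horner steps 1 → 6, so m(12) = 6.
Codeword c = [8, 2, 4, 0, 6] ∈ F_13^5.


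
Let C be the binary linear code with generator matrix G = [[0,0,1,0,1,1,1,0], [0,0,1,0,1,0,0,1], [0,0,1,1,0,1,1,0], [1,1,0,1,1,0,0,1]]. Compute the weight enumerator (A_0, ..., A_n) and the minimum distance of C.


Weight distribution: A_0 = 1, A_2 = 1, A_3 = 4, A_4 = 5, A_5 = 2, A_6 = 1, A_7 = 2. Minimum distance d = 2.

Enumerate all 2^4 = 16 messages m ∈ F_2^4.
For each, compute codeword c = mG in F_2^8, then tally its weight.
  m = 0000 → c = 00000000, weight = 0.
  m = 1000 → c = 00101110, weight = 4.
  m = 0100 → c = 00101001, weight = 3.
  m = 1100 → c = 00000111, weight = 3.
  m = 0010 → c = 00110110, weight = 4.
  m = 1010 → c = 00011000, weight = 2.
  m = 0110 → c = 00011111, weight = 5.
  m = 1110 → c = 00110001, weight = 3.
  m = 0001 → c = 11011001, weight = 5.
  m = 1001 → c = 11110111, weight = 7.
  m = 0101 → c = 11110000, weight = 4.
  m = 1101 → c = 11011110, weight = 6.
  m = 0011 → c = 11101111, weight = 7.
  m = 1011 → c = 11000001, weight = 3.
  m = 0111 → c = 11000110, weight = 4.
  m = 1111 → c = 11101000, weight = 4.
Tally weights:
  weight 0: 1 codewords.
  weight 2: 1 codewords.
  weight 3: 4 codewords.
  weight 4: 5 codewords.
  weight 5: 2 codewords.
  weight 6: 1 codewords.
  weight 7: 2 codewords.
Minimum distance d = smallest w > 0 with A_w > 0 = 2.
Sanity: Σ A_w = 16 = 2^4 = 16 ✓.


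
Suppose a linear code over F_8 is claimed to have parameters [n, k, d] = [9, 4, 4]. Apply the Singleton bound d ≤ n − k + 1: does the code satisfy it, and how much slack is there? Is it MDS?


Singleton RHS = n − k + 1 = 6, slack = 2, bound satisfied, not MDS.

Singleton bound: d ≤ n − k + 1.
Here n = 9, k = 4, so n − k + 1 = 6.
Given d = 4, check d ≤ 6: YES.
Slack = (n − k + 1) − d = 2.
The code is NOT MDS (slack = 2 > 0).
Description: the claimed parameters are [9, 4, 4]_8; such a code would be non-MDS.


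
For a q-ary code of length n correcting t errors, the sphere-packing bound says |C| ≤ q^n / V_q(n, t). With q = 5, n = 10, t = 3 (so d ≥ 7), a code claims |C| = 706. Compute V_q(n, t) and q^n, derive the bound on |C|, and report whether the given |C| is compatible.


V_q(n, t) = 8441, q^n = 9765625, Hamming bound = 1156, |C| = 706 ≤ bound (satisfied).

Step 1: Compute V_q(n, t) = Σ_{j=0}^3 C(n, j) (q−1)^j.
  j = 0: C(10,0)·(4)^0 = 1·1 = 1.
  j = 1: C(10,1)·(4)^1 = 10·4 = 40.
  j = 2: C(10,2)·(4)^2 = 45·16 = 720.
  j = 3: C(10,3)·(4)^3 = 120·64 = 7680.
  V_q(n, t) = 1 + 40 + 720 + 7680 = 8441.
Step 2: q^n = 5^10 = 9765625.
Step 3: Hamming bound ⌊q^n / V_q(n,t)⌋ = ⌊9765625/8441⌋ = 1156.
Step 4: Compare |C| = 706 to 1156: satisfied.
The claimed |C| lies below the Hamming bound.


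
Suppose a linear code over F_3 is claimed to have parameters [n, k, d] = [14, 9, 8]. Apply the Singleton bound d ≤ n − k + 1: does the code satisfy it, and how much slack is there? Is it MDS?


Singleton RHS = n − k + 1 = 6, slack = -2, bound violated (no such code; not MDS).

Singleton bound: d ≤ n − k + 1.
Here n = 14, k = 9, so n − k + 1 = 6.
Given d = 8, check d ≤ 6: NO.
Slack = (n − k + 1) − d = -2.
The slack is negative: d = 8 exceeds n − k + 1 = 6 by 2, so the Singleton bound is violated and no linear [14, 9, 8]_3 code can exist. In particular it is not MDS (MDS requires d = n − k + 1 exactly).
Description: the claimed parameters are [14, 9, 8]_3; such a code would be impossible (violates the Singleton bound).


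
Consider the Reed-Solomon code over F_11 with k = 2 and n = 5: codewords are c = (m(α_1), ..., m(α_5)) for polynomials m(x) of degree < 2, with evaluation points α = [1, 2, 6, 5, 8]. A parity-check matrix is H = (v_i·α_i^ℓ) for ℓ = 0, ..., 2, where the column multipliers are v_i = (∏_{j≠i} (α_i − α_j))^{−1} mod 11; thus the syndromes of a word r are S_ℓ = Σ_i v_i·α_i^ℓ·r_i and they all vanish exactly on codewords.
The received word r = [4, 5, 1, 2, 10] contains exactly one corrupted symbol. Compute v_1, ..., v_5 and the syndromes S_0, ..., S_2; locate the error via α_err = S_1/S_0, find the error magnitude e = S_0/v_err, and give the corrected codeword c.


S = (8, 8, 8), error at position 1, error magnitude e = 9, c = [6, 5, 1, 2, 10].

Step 1: column multipliers v_i = (∏_{j≠i}(α_i − α_j))^{−1} mod 11.
  i = 1 (α = 1): (1−2)(1−6)(1−5)(1−8) = (−1)·(−5)·(−4)·(−7) = 140 ≡ 8, so v_1 = 8^{−1} = 7 (mod 11).
  i = 2 (α = 2): (2−1)(2−6)(2−5)(2−8) = 1·(−4)·(−3)·(−6) = −72 ≡ 5, so v_2 = 5^{−1} = 9 (mod 11).
  i = 3 (α = 6): (6−1)(6−2)(6−5)(6−8) = 5·4·1·(−2) = −40 ≡ 4, so v_3 = 4^{−1} = 3 (mod 11).
  i = 4 (α = 5): (5−1)(5−2)(5−6)(5−8) = 4·3·(−1)·(−3) = 36 ≡ 3, so v_4 = 3^{−1} = 4 (mod 11).
  i = 5 (α = 8): (8−1)(8−2)(8−6)(8−5) = 7·6·2·3 = 252 ≡ 10, so v_5 = 10^{−1} = 10 (mod 11).
  v = [7, 9, 3, 4, 10].
Step 2: syndromes of r = [4, 5, 1, 2, 10] (all sums mod 11).
  S_0 = Σ v_i r_i = 7·4 + 9·5 + 3·1 + 4·2 + 10·10 = 184 ≡ 8.
  S_1 = Σ v_i α_i r_i = 7·1·4 + 9·2·5 + 3·6·1 + 4·5·2 + 10·8·10 = 976 ≡ 8.
  α_i^2 mod 11 = [1, 4, 3, 3, 9].
  S_2 = Σ v_i α_i^2 r_i = 7·1·4 + 9·4·5 + 3·3·1 + 4·3·2 + 10·9·10 = 1141 ≡ 8.
  S = (8, 8, 8) ≠ 0, so r is not a codeword (an error is present).
Step 3: locate the error. For a single error e at position i, S_ℓ = v_i·e·α_i^ℓ, so α_err = S_1/S_0.
  S_0^{−1} = 8^{−1} = 7 (mod 11), so α_err = 8·7 = 56 ≡ 1 = α_1. Error position i = 1.
  Consistency check: S_2/S_1 = 8·7 = 56 ≡ 1 = α_err ✓ (single-error assumption holds).
Step 4: error magnitude e = S_0/v_1 = S_0·∏_{j≠1}(α_1 − α_j) = 8·8 = 64 ≡ 9 (mod 11).
Step 5: correct position 1: c_1 = r_1 − e = 4 − 9 ≡ 6 (mod 11). Hence c = [6, 5, 1, 2, 10].
  Check: interpolating c through the α_i gives m(x) = 7 + 10·x (degree < 2) with m(α_i) = c_i for every i, so c is indeed a codeword.


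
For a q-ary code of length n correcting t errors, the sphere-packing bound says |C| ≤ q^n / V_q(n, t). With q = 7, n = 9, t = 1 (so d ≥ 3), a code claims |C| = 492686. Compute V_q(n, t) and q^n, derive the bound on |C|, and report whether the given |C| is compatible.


V_q(n, t) = 55, q^n = 40353607, Hamming bound = 733701, |C| = 492686 ≤ bound (satisfied).

Step 1: Compute V_q(n, t) = Σ_{j=0}^1 C(n, j) (q−1)^j.
  j = 0: C(9,0)·(6)^0 = 1·1 = 1.
  j = 1: C(9,1)·(6)^1 = 9·6 = 54.
  V_q(n, t) = 1 + 54 = 55.
Step 2: q^n = 7^9 = 40353607.
Step 3: Hamming bound ⌊q^n / V_q(n,t)⌋ = ⌊40353607/55⌋ = 733701.
Step 4: Compare |C| = 492686 to 733701: satisfied.
The claimed |C| lies below the Hamming bound.


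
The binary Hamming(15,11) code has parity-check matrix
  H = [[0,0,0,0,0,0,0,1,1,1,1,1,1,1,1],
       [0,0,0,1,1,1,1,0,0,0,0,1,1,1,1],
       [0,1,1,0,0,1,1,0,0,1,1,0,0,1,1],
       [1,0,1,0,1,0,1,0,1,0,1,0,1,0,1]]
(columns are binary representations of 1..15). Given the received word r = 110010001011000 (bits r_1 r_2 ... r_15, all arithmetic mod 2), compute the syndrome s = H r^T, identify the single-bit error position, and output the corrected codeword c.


s = (1, 0, 0, 0)^T, error position = 8, corrected codeword c = 110010011011000

Compute s = H r^T mod 2 one row at a time:
  s_1 = 0 + 1 + 0 + 1 + 1 + 0 + 0 + 0 = 3 ≡ 1 (mod 2).
  s_2 = 0 + 1 + 0 + 0 + 1 + 0 + 0 + 0 = 2 ≡ 0 (mod 2).
  s_3 = 1 + 0 + 0 + 0 + 0 + 1 + 0 + 0 = 2 ≡ 0 (mod 2).
  s_4 = 1 + 0 + 1 + 0 + 1 + 1 + 0 + 0 = 4 ≡ 0 (mod 2).
s = (1, 0, 0, 0)^T — this equals column 8 of H (binary 1000), so error is at position 8.
Correct: flip bit 8 of r = 110010001011000 to get c = 110010011011000.


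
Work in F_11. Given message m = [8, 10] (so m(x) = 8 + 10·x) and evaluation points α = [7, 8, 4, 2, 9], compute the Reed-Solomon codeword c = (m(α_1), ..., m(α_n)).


c = [1, 0, 4, 6, 10]

Message polynomial: m(x) = 8 + 10·x (mod 11).
For each evaluation point α_i, compute m(α_i) mod 11:
  α_1 = 7: Horner steps 10 → 1, so m(7) = 1.
  α_2 = 8: Horner steps 10 → 0, so m(8) = 0.
  α_3 = 4: Horner steps 10 → 4, so m(4) = 4.
  α_4 = 2: Horner steps 10 → 6, so m(2) = 6.
  α_5 = 9: Horner steps 10 → 10, so m(9) = 10.
Codeword c = [1, 0, 4, 6, 10] ∈ F_11^5.


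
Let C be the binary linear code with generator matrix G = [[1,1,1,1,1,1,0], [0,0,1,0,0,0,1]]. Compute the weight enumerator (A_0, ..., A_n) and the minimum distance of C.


Weight distribution: A_0 = 1, A_2 = 1, A_6 = 2. Minimum distance d = 2.

Enumerate all 2^2 = 4 messages m ∈ F_2^2.
For each, compute codeword c = mG in F_2^7, then tally its weight.
  m = 00 → c = 0000000, weight = 0.
  m = 10 → c = 1111110, weight = 6.
  m = 01 → c = 0010001, weight = 2.
  m = 11 → c = 1101111, weight = 6.
Tally weights:
  weight 0: 1 codewords.
  weight 2: 1 codewords.
  weight 6: 2 codewords.
Minimum distance d = smallest w > 0 with A_w > 0 = 2.
Sanity: Σ A_w = 4 = 2^2 = 4 ✓.


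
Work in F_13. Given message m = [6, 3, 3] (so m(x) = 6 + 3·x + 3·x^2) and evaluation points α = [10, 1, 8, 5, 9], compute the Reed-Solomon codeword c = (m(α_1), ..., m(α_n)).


c = [11, 12, 1, 5, 3]

Message polynomial: m(x) = 6 + 3·x + 3·x^2 (mod 13).
For each evaluation point α_i, compute m(α_i) mod 13:
  α_1 = 10: Horner steps 3 → 7 → 11, so m(10) = 11.
  α_2 = 1: Horner steps 3 → 6 → 12, so m(1) = 12.
  α_3 = 8: Horner steps 3 → 1 → 1, so m(8) = 1.
  α_4 = 5: Horner steps 3 → 5 → 5, so m(5) = 5.
  α_5 = 9: Horner steps 3 → 4 → 3, so m(9) = 3.
Codeword c = [11, 12, 1, 5, 3] ∈ F_13^5.


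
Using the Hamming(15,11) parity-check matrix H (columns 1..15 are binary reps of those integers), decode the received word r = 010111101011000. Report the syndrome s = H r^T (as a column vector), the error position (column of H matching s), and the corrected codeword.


s = (1, 1, 0, 0)^T, error position = 12, corrected codeword c = 010111101010000

Compute s = H r^T mod 2 one row at a time:
  s_1 = 0 + 1 + 0 + 1 + 1 + 0 + 0 + 0 = 3 ≡ 1 (mod 2).
  s_2 = 1 + 1 + 1 + 1 + 1 + 0 + 0 + 0 = 5 ≡ 1 (mod 2).
  s_3 = 1 + 0 + 1 + 1 + 0 + 1 + 0 + 0 = 4 ≡ 0 (mod 2).
  s_4 = 0 + 0 + 1 + 1 + 1 + 1 + 0 + 0 = 4 ≡ 0 (mod 2).
s = (1, 1, 0, 0)^T — this equals column 12 of H (binary 1100), so error is at position 12.
Correct: flip bit 12 of r = 010111101011000 to get c = 010111101010000.


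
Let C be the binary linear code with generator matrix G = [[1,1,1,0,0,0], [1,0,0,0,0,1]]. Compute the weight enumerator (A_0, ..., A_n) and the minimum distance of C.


Weight distribution: A_0 = 1, A_2 = 1, A_3 = 2. Minimum distance d = 2.

Enumerate all 2^2 = 4 messages m ∈ F_2^2.
For each, compute codeword c = mG in F_2^6, then tally its weight.
  m = 00 → c = 000000, weight = 0.
  m = 10 → c = 111000, weight = 3.
  m = 01 → c = 100001, weight = 2.
  m = 11 → c = 011001, weight = 3.
Tally weights:
  weight 0: 1 codewords.
  weight 2: 1 codewords.
  weight 3: 2 codewords.
Minimum distance d = smallest w > 0 with A_w > 0 = 2.
Sanity: Σ A_w = 4 = 2^2 = 4 ✓.


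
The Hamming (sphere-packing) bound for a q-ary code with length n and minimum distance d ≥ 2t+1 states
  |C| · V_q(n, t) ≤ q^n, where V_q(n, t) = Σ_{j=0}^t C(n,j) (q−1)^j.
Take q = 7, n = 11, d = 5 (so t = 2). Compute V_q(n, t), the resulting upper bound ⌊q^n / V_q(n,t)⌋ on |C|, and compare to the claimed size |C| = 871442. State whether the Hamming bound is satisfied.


V_q(n, t) = 2047, q^n = 1977326743, Hamming bound = 965963, |C| = 871442 ≤ bound (satisfied).

Step 1: Compute V_q(n, t) = Σ_{j=0}^2 C(n, j) (q−1)^j.
  j = 0: C(11,0)·(6)^0 = 1·1 = 1.
  j = 1: C(11,1)·(6)^1 = 11·6 = 66.
  j = 2: C(11,2)·(6)^2 = 55·36 = 1980.
  V_q(n, t) = 1 + 66 + 1980 = 2047.
Step 2: q^n = 7^11 = 1977326743.
Step 3: Hamming bound ⌊q^n / V_q(n,t)⌋ = ⌊1977326743/2047⌋ = 965963.
Step 4: Compare |C| = 871442 to 965963: satisfied.
The claimed |C| lies below the Hamming bound.


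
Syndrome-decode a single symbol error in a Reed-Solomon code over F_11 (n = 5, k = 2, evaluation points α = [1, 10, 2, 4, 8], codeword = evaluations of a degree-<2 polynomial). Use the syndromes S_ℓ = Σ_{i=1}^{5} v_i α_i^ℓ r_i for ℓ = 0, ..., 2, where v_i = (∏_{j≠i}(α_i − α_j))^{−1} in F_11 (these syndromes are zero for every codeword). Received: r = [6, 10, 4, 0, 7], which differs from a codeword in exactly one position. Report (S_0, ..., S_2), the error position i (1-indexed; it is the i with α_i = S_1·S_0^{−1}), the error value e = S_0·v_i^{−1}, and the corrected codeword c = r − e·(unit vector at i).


S = (3, 2, 5), error at position 5, error magnitude e = 4, c = [6, 10, 4, 0, 3].

Step 1: column multipliers v_i = (∏_{j≠i}(α_i − α_j))^{−1} mod 11.
  i = 1 (α = 1): (1−10)(1−2)(1−4)(1−8) = (−9)·(−1)·(−3)·(−7) = 189 ≡ 2, so v_1 = 2^{−1} = 6 (mod 11).
  i = 2 (α = 10): (10−1)(10−2)(10−4)(10−8) = 9·8·6·2 = 864 ≡ 6, so v_2 = 6^{−1} = 2 (mod 11).
  i = 3 (α = 2): (2−1)(2−10)(2−4)(2−8) = 1·(−8)·(−2)·(−6) = −96 ≡ 3, so v_3 = 3^{−1} = 4 (mod 11).
  i = 4 (α = 4): (4−1)(4−10)(4−2)(4−8) = 3·(−6)·2·(−4) = 144 ≡ 1, so v_4 = 1^{−1} = 1 (mod 11).
  i = 5 (α = 8): (8−1)(8−10)(8−2)(8−4) = 7·(−2)·6·4 = −336 ≡ 5, so v_5 = 5^{−1} = 9 (mod 11).
  v = [6, 2, 4, 1, 9].
Step 2: syndromes of r = [6, 10, 4, 0, 7] (all sums mod 11).
  S_0 = Σ v_i r_i = 6·6 + 2·10 + 4·4 + 1·0 + 9·7 = 135 ≡ 3.
  S_1 = Σ v_i α_i r_i = 6·1·6 + 2·10·10 + 4·2·4 + 1·4·0 + 9·8·7 = 772 ≡ 2.
  α_i^2 mod 11 = [1, 1, 4, 5, 9].
  S_2 = Σ v_i α_i^2 r_i = 6·1·6 + 2·1·10 + 4·4·4 + 1·5·0 + 9·9·7 = 687 ≡ 5.
  S = (3, 2, 5) ≠ 0, so r is not a codeword (an error is present).
Step 3: locate the error. For a single error e at position i, S_ℓ = v_i·e·α_i^ℓ, so α_err = S_1/S_0.
  S_0^{−1} = 3^{−1} = 4 (mod 11), so α_err = 2·4 = 8 ≡ 8 = α_5. Error position i = 5.
  Consistency check: S_2/S_1 = 5·6 = 30 ≡ 8 = α_err ✓ (single-error assumption holds).
Step 4: error magnitude e = S_0/v_5 = S_0·∏_{j≠5}(α_5 − α_j) = 3·5 = 15 ≡ 4 (mod 11).
Step 5: correct position 5: c_5 = r_5 − e = 7 − 4 ≡ 3 (mod 11). Hence c = [6, 10, 4, 0, 3].
  Check: interpolating c through the α_i gives m(x) = 8 + 9·x (degree < 2) with m(α_i) = c_i for every i, so c is indeed a codeword.


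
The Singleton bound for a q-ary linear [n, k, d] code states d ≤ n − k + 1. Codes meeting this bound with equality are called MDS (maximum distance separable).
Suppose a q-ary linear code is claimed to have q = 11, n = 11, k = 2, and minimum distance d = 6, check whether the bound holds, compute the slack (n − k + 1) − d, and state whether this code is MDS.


Singleton RHS = n − k + 1 = 10, slack = 4, bound satisfied, not MDS.

Singleton bound: d ≤ n − k + 1.
Here n = 11, k = 2, so n − k + 1 = 10.
Given d = 6, check d ≤ 10: YES.
Slack = (n − k + 1) − d = 4.
The code is NOT MDS (slack = 4 > 0).
Description: the claimed parameters are [11, 2, 6]_11; such a code would be non-MDS.


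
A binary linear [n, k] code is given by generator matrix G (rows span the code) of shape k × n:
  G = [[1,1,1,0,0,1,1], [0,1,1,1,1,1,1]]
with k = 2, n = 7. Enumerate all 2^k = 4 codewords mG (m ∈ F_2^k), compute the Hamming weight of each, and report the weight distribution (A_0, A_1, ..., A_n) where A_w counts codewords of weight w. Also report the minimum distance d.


Weight distribution: A_0 = 1, A_3 = 1, A_5 = 1, A_6 = 1. Minimum distance d = 3.

Enumerate all 2^2 = 4 messages m ∈ F_2^2.
For each, compute codeword c = mG in F_2^7, then tally its weight.
  m = 00 → c = 0000000, weight = 0.
  m = 10 → c = 1110011, weight = 5.
  m = 01 → c = 0111111, weight = 6.
  m = 11 → c = 1001100, weight = 3.
Tally weights:
  weight 0: 1 codewords.
  weight 3: 1 codewords.
  weight 5: 1 codewords.
  weight 6: 1 codewords.
Minimum distance d = smallest w > 0 with A_w > 0 = 3.
Sanity: Σ A_w = 4 = 2^2 = 4 ✓.


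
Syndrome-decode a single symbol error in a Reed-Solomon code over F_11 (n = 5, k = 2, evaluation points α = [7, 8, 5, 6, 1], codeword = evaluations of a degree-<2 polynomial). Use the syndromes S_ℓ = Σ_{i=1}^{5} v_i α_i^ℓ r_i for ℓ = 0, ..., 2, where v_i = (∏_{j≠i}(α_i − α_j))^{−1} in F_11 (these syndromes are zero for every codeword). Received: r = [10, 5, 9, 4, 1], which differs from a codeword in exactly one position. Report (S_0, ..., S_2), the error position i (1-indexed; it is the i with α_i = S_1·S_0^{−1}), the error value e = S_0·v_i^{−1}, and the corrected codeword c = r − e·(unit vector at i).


S = (4, 4, 4), error at position 5, error magnitude e = 5, c = [10, 5, 9, 4, 7].

Step 1: column multipliers v_i = (∏_{j≠i}(α_i − α_j))^{−1} mod 11.
  i = 1 (α = 7): (7−8)(7−5)(7−6)(7−1) = (−1)·2·1·6 = −12 ≡ 10, so v_1 = 10^{−1} = 10 (mod 11).
  i = 2 (α = 8): (8−7)(8−5)(8−6)(8−1) = 1·3·2·7 = 42 ≡ 9, so v_2 = 9^{−1} = 5 (mod 11).
  i = 3 (α = 5): (5−7)(5−8)(5−6)(5−1) = (−2)·(−3)·(−1)·4 = −24 ≡ 9, so v_3 = 9^{−1} = 5 (mod 11).
  i = 4 (α = 6): (6−7)(6−8)(6−5)(6−1) = (−1)·(−2)·1·5 = 10 ≡ 10, so v_4 = 10^{−1} = 10 (mod 11).
  i = 5 (α = 1): (1−7)(1−8)(1−5)(1−6) = (−6)·(−7)·(−4)·(−5) = 840 ≡ 4, so v_5 = 4^{−1} = 3 (mod 11).
  v = [10, 5, 5, 10, 3].
Step 2: syndromes of r = [10, 5, 9, 4, 1] (all sums mod 11).
  S_0 = Σ v_i r_i = 10·10 + 5·5 + 5·9 + 10·4 + 3·1 = 213 ≡ 4.
  S_1 = Σ v_i α_i r_i = 10·7·10 + 5·8·5 + 5·5·9 + 10·6·4 + 3·1·1 = 1368 ≡ 4.
  α_i^2 mod 11 = [5, 9, 3, 3, 1].
  S_2 = Σ v_i α_i^2 r_i = 10·5·10 + 5·9·5 + 5·3·9 + 10·3·4 + 3·1·1 = 983 ≡ 4.
  S = (4, 4, 4) ≠ 0, so r is not a codeword (an error is present).
Step 3: locate the error. For a single error e at position i, S_ℓ = v_i·e·α_i^ℓ, so α_err = S_1/S_0.
  S_0^{−1} = 4^{−1} = 3 (mod 11), so α_err = 4·3 = 12 ≡ 1 = α_5. Error position i = 5.
  Consistency check: S_2/S_1 = 4·3 = 12 ≡ 1 = α_err ✓ (single-error assumption holds).
Step 4: error magnitude e = S_0/v_5 = S_0·∏_{j≠5}(α_5 − α_j) = 4·4 = 16 ≡ 5 (mod 11).
Step 5: correct position 5: c_5 = r_5 − e = 1 − 5 ≡ 7 (mod 11). Hence c = [10, 5, 9, 4, 7].
  Check: interpolating c through the α_i gives m(x) = 1 + 6·x (degree < 2) with m(α_i) = c_i for every i, so c is indeed a codeword.


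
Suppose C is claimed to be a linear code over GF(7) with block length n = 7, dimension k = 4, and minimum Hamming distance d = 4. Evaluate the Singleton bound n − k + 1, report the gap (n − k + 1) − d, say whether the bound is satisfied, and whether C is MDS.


Singleton RHS = n − k + 1 = 4, slack = 0, bound satisfied, MDS.

Singleton bound: d ≤ n − k + 1.
Here n = 7, k = 4, so n − k + 1 = 4.
Given d = 4, check d ≤ 4: YES.
Slack = (n − k + 1) − d = 0.
The code is MDS (slack = 0).
Description: the claimed parameters are [7, 4, 4]_7; such a code would be MDS (meets Singleton bound).


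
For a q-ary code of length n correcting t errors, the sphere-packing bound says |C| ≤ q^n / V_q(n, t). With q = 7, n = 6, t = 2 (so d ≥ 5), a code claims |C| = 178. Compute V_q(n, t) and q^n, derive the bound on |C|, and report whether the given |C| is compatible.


V_q(n, t) = 577, q^n = 117649, Hamming bound = 203, |C| = 178 ≤ bound (satisfied).

Step 1: Compute V_q(n, t) = Σ_{j=0}^2 C(n, j) (q−1)^j.
  j = 0: C(6,0)·(6)^0 = 1·1 = 1.
  j = 1: C(6,1)·(6)^1 = 6·6 = 36.
  j = 2: C(6,2)·(6)^2 = 15·36 = 540.
  V_q(n, t) = 1 + 36 + 540 = 577.
Step 2: q^n = 7^6 = 117649.
Step 3: Hamming bound ⌊q^n / V_q(n,t)⌋ = ⌊117649/577⌋ = 203.
Step 4: Compare |C| = 178 to 203: satisfied.
The claimed |C| lies below the Hamming bound.


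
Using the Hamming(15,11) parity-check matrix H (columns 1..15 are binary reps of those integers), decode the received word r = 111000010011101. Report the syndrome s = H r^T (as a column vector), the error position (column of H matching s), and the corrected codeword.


s = (1, 1, 0, 1)^T, error position = 13, corrected codeword c = 111000010011001

Compute s = H r^T mod 2 one row at a time:
  s_1 = 1 + 0 + 0 + 1 + 1 + 1 + 0 + 1 = 5 ≡ 1 (mod 2).
  s_2 = 0 + 0 + 0 + 0 + 1 + 1 + 0 + 1 = 3 ≡ 1 (mod 2).
  s_3 = 1 + 1 + 0 + 0 + 0 + 1 + 0 + 1 = 4 ≡ 0 (mod 2).
  s_4 = 1 + 1 + 0 + 0 + 0 + 1 + 1 + 1 = 5 ≡ 1 (mod 2).
s = (1, 1, 0, 1)^T — this equals column 13 of H (binary 1101), so error is at position 13.
Correct: flip bit 13 of r = 111000010011101 to get c = 111000010011001.


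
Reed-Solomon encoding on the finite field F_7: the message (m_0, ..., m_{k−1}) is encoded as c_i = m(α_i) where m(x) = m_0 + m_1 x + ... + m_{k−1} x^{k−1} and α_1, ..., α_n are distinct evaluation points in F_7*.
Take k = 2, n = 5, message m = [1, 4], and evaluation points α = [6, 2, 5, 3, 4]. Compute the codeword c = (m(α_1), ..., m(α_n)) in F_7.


c = [4, 2, 0, 6, 3]

Message polynomial: m(x) = 1 + 4·x (mod 7).
For each evaluation point α_i, compute m(α_i) mod 7:
  α_1 = 6: Horner steps 4 → 4, so m(6) = 4.
  α_2 = 2: Horner steps 4 → 2, so m(2) = 2.
  α_3 = 5: Horner steps 4 → 0, so m(5) = 0.
  α_4 = 3: Horner steps 4 → 6, so m(3) = 6.
  α_5 = 4: Horner steps 4 → 3, so m(4) = 3.
Codeword c = [4, 2, 0, 6, 3] ∈ F_7^5.


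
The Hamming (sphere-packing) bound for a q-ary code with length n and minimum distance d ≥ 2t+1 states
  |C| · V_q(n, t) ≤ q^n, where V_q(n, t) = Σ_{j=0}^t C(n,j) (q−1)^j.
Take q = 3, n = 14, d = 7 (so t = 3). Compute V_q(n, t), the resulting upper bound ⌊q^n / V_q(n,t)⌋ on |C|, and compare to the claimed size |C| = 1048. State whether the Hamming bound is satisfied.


V_q(n, t) = 3305, q^n = 4782969, Hamming bound = 1447, |C| = 1048 ≤ bound (satisfied).

Step 1: Compute V_q(n, t) = Σ_{j=0}^3 C(n, j) (q−1)^j.
  j = 0: C(14,0)·(2)^0 = 1·1 = 1.
  j = 1: C(14,1)·(2)^1 = 14·2 = 28.
  j = 2: C(14,2)·(2)^2 = 91·4 = 364.
  j = 3: C(14,3)·(2)^3 = 364·8 = 2912.
  V_q(n, t) = 1 + 28 + 364 + 2912 = 3305.
Step 2: q^n = 3^14 = 4782969.
Step 3: Hamming bound ⌊q^n / V_q(n,t)⌋ = ⌊4782969/3305⌋ = 1447.
Step 4: Compare |C| = 1048 to 1447: satisfied.
The claimed |C| lies below the Hamming bound.


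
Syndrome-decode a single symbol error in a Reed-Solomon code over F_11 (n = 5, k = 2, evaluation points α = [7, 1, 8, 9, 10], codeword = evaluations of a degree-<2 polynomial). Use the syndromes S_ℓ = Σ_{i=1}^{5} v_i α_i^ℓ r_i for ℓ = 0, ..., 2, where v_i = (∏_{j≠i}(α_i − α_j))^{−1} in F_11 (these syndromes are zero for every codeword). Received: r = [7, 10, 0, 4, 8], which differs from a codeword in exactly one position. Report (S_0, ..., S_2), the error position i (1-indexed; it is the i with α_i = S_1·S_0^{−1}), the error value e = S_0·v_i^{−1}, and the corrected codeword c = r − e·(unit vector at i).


S = (6, 6, 6), error at position 2, error magnitude e = 5, c = [7, 5, 0, 4, 8].

Step 1: column multipliers v_i = (∏_{j≠i}(α_i − α_j))^{−1} mod 11.
  i = 1 (α = 7): (7−1)(7−8)(7−9)(7−10) = 6·(−1)·(−2)·(−3) = −36 ≡ 8, so v_1 = 8^{−1} = 7 (mod 11).
  i = 2 (α = 1): (1−7)(1−8)(1−9)(1−10) = (−6)·(−7)·(−8)·(−9) = 3024 ≡ 10, so v_2 = 10^{−1} = 10 (mod 11).
  i = 3 (α = 8): (8−7)(8−1)(8−9)(8−10) = 1·7·(−1)·(−2) = 14 ≡ 3, so v_3 = 3^{−1} = 4 (mod 11).
  i = 4 (α = 9): (9−7)(9−1)(9−8)(9−10) = 2·8·1·(−1) = −16 ≡ 6, so v_4 = 6^{−1} = 2 (mod 11).
  i = 5 (α = 10): (10−7)(10−1)(10−8)(10−9) = 3·9·2·1 = 54 ≡ 10, so v_5 = 10^{−1} = 10 (mod 11).
  v = [7, 10, 4, 2, 10].
Step 2: syndromes of r = [7, 10, 0, 4, 8] (all sums mod 11).
  S_0 = Σ v_i r_i = 7·7 + 10·10 + 4·0 + 2·4 + 10·8 = 237 ≡ 6.
  S_1 = Σ v_i α_i r_i = 7·7·7 + 10·1·10 + 4·8·0 + 2·9·4 + 10·10·8 = 1315 ≡ 6.
  α_i^2 mod 11 = [5, 1, 9, 4, 1].
  S_2 = Σ v_i α_i^2 r_i = 7·5·7 + 10·1·10 + 4·9·0 + 2·4·4 + 10·1·8 = 457 ≡ 6.
  S = (6, 6, 6) ≠ 0, so r is not a codeword (an error is present).
Step 3: locate the error. For a single error e at position i, S_ℓ = v_i·e·α_i^ℓ, so α_err = S_1/S_0.
  S_0^{−1} = 6^{−1} = 2 (mod 11), so α_err = 6·2 = 12 ≡ 1 = α_2. Error position i = 2.
  Consistency check: S_2/S_1 = 6·2 = 12 ≡ 1 = α_err ✓ (single-error assumption holds).
Step 4: error magnitude e = S_0/v_2 = S_0·∏_{j≠2}(α_2 − α_j) = 6·10 = 60 ≡ 5 (mod 11).
Step 5: correct position 2: c_2 = r_2 − e = 10 − 5 ≡ 5 (mod 11). Hence c = [7, 5, 0, 4, 8].
  Check: interpolating c through the α_i gives m(x) = 1 + 4·x (degree < 2) with m(α_i) = c_i for every i, so c is indeed a codeword.


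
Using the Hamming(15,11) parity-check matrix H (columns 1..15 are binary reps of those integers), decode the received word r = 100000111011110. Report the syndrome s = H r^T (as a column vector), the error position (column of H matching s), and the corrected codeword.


s = (0, 0, 1, 1)^T, error position = 3, corrected codeword c = 101000111011110

Compute s = H r^T mod 2 one row at a time:
  s_1 = 1 + 1 + 0 + 1 + 1 + 1 + 1 + 0 = 6 ≡ 0 (mod 2).
  s_2 = 0 + 0 + 0 + 1 + 1 + 1 + 1 + 0 = 4 ≡ 0 (mod 2).
  s_3 = 0 + 0 + 0 + 1 + 0 + 1 + 1 + 0 = 3 ≡ 1 (mod 2).
  s_4 = 1 + 0 + 0 + 1 + 1 + 1 + 1 + 0 = 5 ≡ 1 (mod 2).
s = (0, 0, 1, 1)^T — this equals column 3 of H (binary 0011), so error is at position 3.
Correct: flip bit 3 of r = 100000111011110 to get c = 101000111011110.


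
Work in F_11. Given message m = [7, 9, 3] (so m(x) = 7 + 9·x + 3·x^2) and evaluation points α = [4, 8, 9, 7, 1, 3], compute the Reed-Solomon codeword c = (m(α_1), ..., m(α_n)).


c = [3, 7, 1, 8, 8, 6]

Message polynomial: m(x) = 7 + 9·x + 3·x^2 (mod 11).
For each evaluation point α_i, compute m(α_i) mod 11:
  α_1 = 4: Horner steps 3 → 10 → 3, so m(4) = 3.
  α_2 = 8: Horner steps 3 → 0 → 7, so m(8) = 7.
  α_3 = 9: Horner steps 3 → 3 → 1, so m(9) = 1.
  α_4 = 7: Horner steps 3 → 8 → 8, so m(7) = 8.
  α_5 = 1: Horner steps 3 → 1 → 8, so m(1) = 8.
  α_6 = 3: Horner steps 3 → 7 → 6, so m(3) = 6.
Codeword c = [3, 7, 1, 8, 8, 6] ∈ F_11^6.


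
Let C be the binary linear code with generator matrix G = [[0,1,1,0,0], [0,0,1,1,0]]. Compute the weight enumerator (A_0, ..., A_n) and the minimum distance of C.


Weight distribution: A_0 = 1, A_2 = 3. Minimum distance d = 2.

Enumerate all 2^2 = 4 messages m ∈ F_2^2.
For each, compute codeword c = mG in F_2^5, then tally its weight.
  m = 00 → c = 00000, weight = 0.
  m = 10 → c = 01100, weight = 2.
  m = 01 → c = 00110, weight = 2.
  m = 11 → c = 01010, weight = 2.
Tally weights:
  weight 0: 1 codewords.
  weight 2: 3 codewords.
Minimum distance d = smallest w > 0 with A_w > 0 = 2.
Sanity: Σ A_w = 4 = 2^2 = 4 ✓.


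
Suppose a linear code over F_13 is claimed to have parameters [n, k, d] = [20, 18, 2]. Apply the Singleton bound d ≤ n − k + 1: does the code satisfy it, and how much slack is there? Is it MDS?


Singleton RHS = n − k + 1 = 3, slack = 1, bound satisfied, not MDS.

Singleton bound: d ≤ n − k + 1.
Here n = 20, k = 18, so n − k + 1 = 3.
Given d = 2, check d ≤ 3: YES.
Slack = (n − k + 1) − d = 1.
The code is NOT MDS (slack = 1 > 0).
Description: the claimed parameters are [20, 18, 2]_13; such a code would be non-MDS.


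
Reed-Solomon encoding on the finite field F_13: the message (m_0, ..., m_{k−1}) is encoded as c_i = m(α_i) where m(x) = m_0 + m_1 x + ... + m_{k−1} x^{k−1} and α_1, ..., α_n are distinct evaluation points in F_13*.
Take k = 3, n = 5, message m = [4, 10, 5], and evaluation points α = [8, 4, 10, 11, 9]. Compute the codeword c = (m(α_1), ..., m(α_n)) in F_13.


c = [1, 7, 6, 4, 5]

Message polynomial: m(x) = 4 + 10·x + 5·x^2 (mod 13).
For each evaluation point α_i, compute m(α_i) mod 13:
  α_1 = 8: Horner steps 5 → 11 → 1, so m(8) = 1.
  α_2 = 4: Horner steps 5 → 4 → 7, so m(4) = 7.
  α_3 = 10: Horner steps 5 → 8 → 6, so m(10) = 6.
  α_4 = 11: Horner steps 5 → 0 → 4, so m(11) = 4.
  α_5 = 9: Horner steps 5 → 3 → 5, so m(9) = 5.
Codeword c = [1, 7, 6, 4, 5] ∈ F_13^5.


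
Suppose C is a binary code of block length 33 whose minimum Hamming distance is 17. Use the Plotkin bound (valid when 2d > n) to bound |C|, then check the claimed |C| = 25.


Plotkin bound M ≤ 34; given |C| = 25 ≤ bound (satisfied).

Check applicability: 2d = 34, n = 33.
2d − n = 1 > 0, so Plotkin applies.
Compute d/(2d−n) = 17/1 ≈ 17.0000.
⌊d/(2d−n)⌋ = 17.
Plotkin bound: M ≤ 2·17 = 34.
Given |C| = 25, check: satisfied.
This |C| is below the Plotkin bound.
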